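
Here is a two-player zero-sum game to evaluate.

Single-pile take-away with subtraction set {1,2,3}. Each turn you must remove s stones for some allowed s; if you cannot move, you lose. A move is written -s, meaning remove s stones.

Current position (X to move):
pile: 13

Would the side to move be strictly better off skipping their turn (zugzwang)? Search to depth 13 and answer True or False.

[13] X move#1: -1:+1/12*, -2:-1/11, -3:-1/10
[12] O move#2: -1:-1/11*, -2:-1/10, -3:-1/9
[11] X move#3: -1:-1/10, -2:-1/9, -3:+1/8*
[8] O move#4: -1:-1/7*, -2:-1/6, -3:-1/5
[7] X move#5: -1:-1/6, -2:-1/5, -3:+1/4*
[4] O move#6: -1:-1/3*, -2:-1/2, -3:-1/1
[3] X move#7: -1:-1/2, -2:-1/1, -3:+1/0*
[0] end (terminal -1, O#8); searched 13 to 13
suppose X passes — search the same position with O to move:
pass> [13] O move#1: -1:+1/12*, -2:-1/11, -3:-1/10
pass> [12] X move#2: -1:-1/11*, -2:-1/10, -3:-1/9
pass> [11] O move#3: -1:-1/10, -2:-1/9, -3:+1/8*
pass> [8] X move#4: -1:-1/7*, -2:-1/6, -3:-1/5
pass> [7] O move#5: -1:-1/6, -2:-1/5, -3:+1/4*
pass> [4] X move#6: -1:-1/3*, -2:-1/2, -3:-1/1
pass> [3] O move#7: -1:-1/2, -2:-1/1, -3:+1/0*
pass> [0] end (terminal -1, X#8); searched 13 to 13
for X: play +1, pass -1

zugzwang(13, X) = False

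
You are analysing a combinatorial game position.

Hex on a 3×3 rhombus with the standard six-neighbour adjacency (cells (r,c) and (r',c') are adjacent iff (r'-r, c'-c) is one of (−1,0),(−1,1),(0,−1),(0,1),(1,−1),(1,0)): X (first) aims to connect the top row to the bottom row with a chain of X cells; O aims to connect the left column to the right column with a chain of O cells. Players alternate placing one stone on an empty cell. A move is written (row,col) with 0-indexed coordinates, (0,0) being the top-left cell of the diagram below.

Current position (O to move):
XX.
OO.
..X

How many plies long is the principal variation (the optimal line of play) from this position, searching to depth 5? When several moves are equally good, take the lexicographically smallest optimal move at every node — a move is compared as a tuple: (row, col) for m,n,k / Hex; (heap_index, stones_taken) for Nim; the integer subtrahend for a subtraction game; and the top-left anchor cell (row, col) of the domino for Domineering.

[XX./OO./..X] O move#1: (0,2):+1/XXO/OO./..X*, (1,2):+1/XX./OOO/..X, (2,0):+1/XX./OO./O.X, (2,1):+1/XX./OO./.OX
[XXO/OO./..X] end (terminal -1, X#2); searched XX./OO./..X to 5

PV length from [XX./OO./..X]: 1 ply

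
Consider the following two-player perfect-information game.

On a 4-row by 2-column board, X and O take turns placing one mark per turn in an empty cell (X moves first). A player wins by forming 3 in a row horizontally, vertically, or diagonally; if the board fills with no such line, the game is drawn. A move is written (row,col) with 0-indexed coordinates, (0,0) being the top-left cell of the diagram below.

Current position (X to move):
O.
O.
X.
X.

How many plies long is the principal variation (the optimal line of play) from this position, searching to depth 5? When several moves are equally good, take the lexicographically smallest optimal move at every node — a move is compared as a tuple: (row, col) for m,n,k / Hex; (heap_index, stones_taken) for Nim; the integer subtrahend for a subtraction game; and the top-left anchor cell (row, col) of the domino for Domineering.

ply 1, X at O./O./X./X. | (0,1)=+0→OX/O./X./X.*; (1,1)=+0→O./OX/X./X.; (2,1)=+0→O./O./XX/X.; (3,1)=+0→O./O./X./XX
ply 2, O at OX/O./X./X. | (1,1)=+0→OX/OO/X./X.*; (2,1)=+0→OX/O./XO/X.; (3,1)=+0→OX/O./X./XO
ply 3, X at OX/OO/X./X. | (2,1)=+0→OX/OO/XX/X.*; (3,1)=+0→OX/OO/X./XX
ply 4, O at OX/OO/XX/X. | (3,1)=+0→OX/OO/XX/XO*
ply 5: OX/OO/XX/XO is terminal +0 (X); from O./O./X./X. depth 5

PV length from [O./O./X./X.]: 4 plies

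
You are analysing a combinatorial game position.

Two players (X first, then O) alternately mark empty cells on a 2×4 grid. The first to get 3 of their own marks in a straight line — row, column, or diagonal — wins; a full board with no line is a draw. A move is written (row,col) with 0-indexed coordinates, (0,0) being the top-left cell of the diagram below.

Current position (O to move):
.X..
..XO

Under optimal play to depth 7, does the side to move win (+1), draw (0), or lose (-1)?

value(.X../..XO, O) = 0

[.X../..XO] O move#1: (0,0):+0/OX../..XO*, (0,2):+0/.XO./..XO, (0,3):+0/.X.O/..XO, (1,0):-1/.X../O.XO, (1,1):-1/.X../.OXO
[OX../..XO] X move#2: (0,2):+0/OXX./..XO*, (0,3):+0/OX.X/..XO, (1,0):+0/OX../X.XO, (1,1):+0/OX../.XXO
[OXX./..XO] O move#3: (0,3):+0/OXXO/..XO*, (1,0):-1/OXX./O.XO, (1,1):-1/OXX./.OXO
[OXXO/..XO] X move#4: (1,0):+0/OXXO/X.XO*, (1,1):+0/OXXO/.XXO
[OXXO/X.XO] O move#5: (1,1):+0/OXXO/XOXO*
[OXXO/XOXO] end (terminal +0, X#6); searched .X../..XO to 7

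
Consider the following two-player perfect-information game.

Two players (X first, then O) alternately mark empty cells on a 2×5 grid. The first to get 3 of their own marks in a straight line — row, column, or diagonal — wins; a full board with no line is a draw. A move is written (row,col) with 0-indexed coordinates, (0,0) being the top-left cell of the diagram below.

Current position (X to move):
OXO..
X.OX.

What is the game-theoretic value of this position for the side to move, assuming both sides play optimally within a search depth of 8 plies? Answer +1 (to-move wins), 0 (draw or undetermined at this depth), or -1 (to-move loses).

p1 X@[OXO../X.OX.]: (0,3)[OXOX./X.OX.]+0* (0,4)[OXO.X/X.OX.]+0 (1,1)[OXO../XXOX.]+0 (1,4)[OXO../X.OXX]+0
p2 O@[OXOX./X.OX.]: (0,4)[OXOXO/X.OX.]+0* (1,1)[OXOX./XOOX.]+0 (1,4)[OXOX./X.OXO]+0
p3 X@[OXOXO/X.OX.]: (1,1)[OXOXO/XXOX.]+0* (1,4)[OXOXO/X.OXX]+0
p4 O@[OXOXO/XXOX.]: (1,4)[OXOXO/XXOXO]+0*
p5 X@[OXOXO/XXOXO] terminal +0; root [OXO../X.OX.] d8

value(OXO../X.OX., X) = 0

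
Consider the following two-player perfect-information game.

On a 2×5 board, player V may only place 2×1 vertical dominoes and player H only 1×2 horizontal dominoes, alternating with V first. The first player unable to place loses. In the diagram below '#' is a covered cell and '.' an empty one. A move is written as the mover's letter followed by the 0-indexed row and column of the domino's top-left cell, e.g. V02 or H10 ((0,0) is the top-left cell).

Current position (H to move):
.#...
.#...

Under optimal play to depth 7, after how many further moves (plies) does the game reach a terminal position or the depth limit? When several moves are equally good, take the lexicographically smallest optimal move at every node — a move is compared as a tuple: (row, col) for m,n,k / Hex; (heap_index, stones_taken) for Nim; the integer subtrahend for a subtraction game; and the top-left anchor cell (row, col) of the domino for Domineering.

PV length from [.#.../.#...]: 4 plies

ply 1, H at .#.../.#... | H02=-1→.###./.#...*; H03=-1→.#.##/.#...; H12=-1→.#.../.###.; H13=-1→.#.../.#.##
ply 2, V at .###./.#... | V00=-1→####./##...; V04=+1→.####/.#..#*
ply 3, H at .####/.#..# | H12=-1→.####/.####*
ply 4, V at .####/.#### | V00=+1→#####/#####*
ply 5: #####/##### is terminal -1 (H); from .#.../.#... depth 7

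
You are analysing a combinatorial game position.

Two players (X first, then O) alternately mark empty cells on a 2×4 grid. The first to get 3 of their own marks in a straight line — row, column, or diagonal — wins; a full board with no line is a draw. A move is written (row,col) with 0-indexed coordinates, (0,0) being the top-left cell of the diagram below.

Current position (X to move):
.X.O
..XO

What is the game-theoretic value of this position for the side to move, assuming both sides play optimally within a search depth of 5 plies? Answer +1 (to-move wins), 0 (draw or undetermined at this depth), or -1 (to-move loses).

value(.X.O/..XO, X) = 0

p1 X@[.X.O/..XO]: (0,0)[XX.O/..XO]+0* (0,2)[.XXO/..XO]+0 (1,0)[.X.O/X.XO]+0 (1,1)[.X.O/.XXO]+0
p2 O@[XX.O/..XO]: (0,2)[XXOO/..XO]+0* (1,0)[XX.O/O.XO]-1 (1,1)[XX.O/.OXO]-1
p3 X@[XXOO/..XO]: (1,0)[XXOO/X.XO]+0* (1,1)[XXOO/.XXO]+0
p4 O@[XXOO/X.XO]: (1,1)[XXOO/XOXO]+0*
p5 X@[XXOO/XOXO] terminal +0; root [.X.O/..XO] d5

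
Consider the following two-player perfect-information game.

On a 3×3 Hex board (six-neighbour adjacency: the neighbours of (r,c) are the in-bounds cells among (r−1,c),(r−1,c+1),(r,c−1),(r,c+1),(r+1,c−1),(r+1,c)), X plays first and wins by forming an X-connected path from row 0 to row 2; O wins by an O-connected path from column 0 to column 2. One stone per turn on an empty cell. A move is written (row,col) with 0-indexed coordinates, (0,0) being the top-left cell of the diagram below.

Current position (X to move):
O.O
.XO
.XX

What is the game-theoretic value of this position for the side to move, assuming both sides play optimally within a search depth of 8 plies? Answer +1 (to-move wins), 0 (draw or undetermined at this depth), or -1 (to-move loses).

value(O.O/.XO/.XX, X) = +1

[O.O/.XO/.XX] X move#1: (0,1):+1/OXO/.XO/.XX*, (1,0):-1/O.O/XXO/.XX, (2,0):-1/O.O/.XO/XXX
[OXO/.XO/.XX] end (terminal -1, O#2); searched O.O/.XO/.XX to 8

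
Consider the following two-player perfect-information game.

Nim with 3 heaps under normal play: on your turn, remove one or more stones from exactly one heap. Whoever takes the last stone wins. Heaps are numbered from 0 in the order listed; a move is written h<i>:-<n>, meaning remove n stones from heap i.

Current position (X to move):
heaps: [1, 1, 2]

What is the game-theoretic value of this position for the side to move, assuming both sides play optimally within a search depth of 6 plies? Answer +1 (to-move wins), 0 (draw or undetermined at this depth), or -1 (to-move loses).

value((1,1,2), X) = +1

[(1,1,2)] X move#1: h0:-1:-1/(0,1,2), h1:-1:-1/(1,0,2), h2:-1:-1/(1,1,1), h2:-2:+1/(1,1,0)*
[(1,1,0)] O move#2: h0:-1:-1/(0,1,0)*, h1:-1:-1/(1,0,0)
[(0,1,0)] X move#3: h1:-1:+1/(0,0,0)*
[(0,0,0)] end (terminal -1, O#4); searched (1,1,2) to 6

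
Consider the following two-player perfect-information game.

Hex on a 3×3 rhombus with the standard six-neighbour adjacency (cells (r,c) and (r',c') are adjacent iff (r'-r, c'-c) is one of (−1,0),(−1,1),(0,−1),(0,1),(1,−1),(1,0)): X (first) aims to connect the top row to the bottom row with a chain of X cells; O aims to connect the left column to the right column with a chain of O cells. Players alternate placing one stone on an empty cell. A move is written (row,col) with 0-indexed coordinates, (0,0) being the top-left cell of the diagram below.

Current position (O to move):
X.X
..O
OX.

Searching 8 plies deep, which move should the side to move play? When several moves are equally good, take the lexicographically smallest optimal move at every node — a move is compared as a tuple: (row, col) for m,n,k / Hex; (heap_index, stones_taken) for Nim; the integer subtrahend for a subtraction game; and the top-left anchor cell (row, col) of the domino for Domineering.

ply 1, O at X.X/..O/OX. | (0,1)=-1→XOX/..O/OX.; (1,0)=-1→X.X/O.O/OX.; (1,1)=+1→X.X/.OO/OX.*; (2,2)=-1→X.X/..O/OXO
ply 2: X.X/.OO/OX. is terminal -1 (X); from X.X/..O/OX. depth 8

O's best at [X.X/..O/OX.]: (1,1)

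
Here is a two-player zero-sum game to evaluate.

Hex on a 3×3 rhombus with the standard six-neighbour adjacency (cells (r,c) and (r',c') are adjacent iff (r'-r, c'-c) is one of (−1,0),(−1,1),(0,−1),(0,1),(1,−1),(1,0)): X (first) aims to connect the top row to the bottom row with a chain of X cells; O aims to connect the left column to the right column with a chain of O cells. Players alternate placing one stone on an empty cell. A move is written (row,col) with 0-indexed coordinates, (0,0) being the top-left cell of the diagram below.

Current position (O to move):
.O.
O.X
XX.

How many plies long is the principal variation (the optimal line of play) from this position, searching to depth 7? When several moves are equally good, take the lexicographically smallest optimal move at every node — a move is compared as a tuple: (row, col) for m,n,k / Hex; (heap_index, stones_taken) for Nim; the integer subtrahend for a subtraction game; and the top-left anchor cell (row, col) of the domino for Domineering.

ply 1, O at .O./O.X/XX. | (0,0)=-1→OO./O.X/XX.; (0,2)=+1→.OO/O.X/XX.*; (1,1)=-1→.O./OOX/XX.; (2,2)=-1→.O./O.X/XXO
ply 2: .OO/O.X/XX. is terminal -1 (X); from .O./O.X/XX. depth 7

PV length from [.O./O.X/XX.]: 1 ply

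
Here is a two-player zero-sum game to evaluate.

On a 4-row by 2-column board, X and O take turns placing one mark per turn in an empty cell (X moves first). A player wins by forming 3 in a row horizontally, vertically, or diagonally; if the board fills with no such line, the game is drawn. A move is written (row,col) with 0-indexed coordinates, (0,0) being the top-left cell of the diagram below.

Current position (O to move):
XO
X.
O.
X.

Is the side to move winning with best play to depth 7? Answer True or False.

[XO/X./O./X.] O move#1: (1,1):+0/XO/XO/O./X.*, (2,1):+0/XO/X./OO/X., (3,1):+0/XO/X./O./XO
[XO/XO/O./X.] X move#2: (2,1):+0/XO/XO/OX/X.*, (3,1):-1/XO/XO/O./XX
[XO/XO/OX/X.] O move#3: (3,1):+0/XO/XO/OX/XO*
[XO/XO/OX/XO] end (terminal +0, X#4); searched XO/X./O./X. to 7

O winning at [XO/X./O./X.]: False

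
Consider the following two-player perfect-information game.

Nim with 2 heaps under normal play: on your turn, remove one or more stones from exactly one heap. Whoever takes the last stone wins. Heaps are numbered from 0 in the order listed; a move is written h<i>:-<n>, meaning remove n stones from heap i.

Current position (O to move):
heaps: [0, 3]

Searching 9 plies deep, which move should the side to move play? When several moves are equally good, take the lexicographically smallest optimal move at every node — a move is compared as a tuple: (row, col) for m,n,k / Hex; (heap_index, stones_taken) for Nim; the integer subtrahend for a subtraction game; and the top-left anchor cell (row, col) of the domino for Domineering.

[(0,3)] O move#1: h1:-1:-1/(0,2), h1:-2:-1/(0,1), h1:-3:+1/(0,0)*
[(0,0)] end (terminal -1, X#2); searched (0,3) to 9

O's best at [(0,3)]: h1:-3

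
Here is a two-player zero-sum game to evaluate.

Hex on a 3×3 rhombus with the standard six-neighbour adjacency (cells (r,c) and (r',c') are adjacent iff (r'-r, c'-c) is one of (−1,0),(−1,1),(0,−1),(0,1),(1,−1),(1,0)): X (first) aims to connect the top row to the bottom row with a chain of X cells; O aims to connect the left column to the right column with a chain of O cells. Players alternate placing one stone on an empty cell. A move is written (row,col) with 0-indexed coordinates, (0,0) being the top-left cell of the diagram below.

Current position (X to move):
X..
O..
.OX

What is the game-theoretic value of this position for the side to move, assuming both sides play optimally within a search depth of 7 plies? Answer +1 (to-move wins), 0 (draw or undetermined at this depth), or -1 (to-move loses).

value(X../O../.OX, X) = +1

ply 1, X at X../O../.OX | (0,1)=-1→XX./O../.OX; (0,2)=-1→X.X/O../.OX; (1,1)=+1→X../OX./.OX*; (1,2)=-1→X../O.X/.OX; (2,0)=-1→X../O../XOX
ply 2, O at X../OX./.OX | (0,1)=-1→XO./OX./.OX*; (0,2)=-1→X.O/OX./.OX; (1,2)=-1→X../OXO/.OX; (2,0)=-1→X../OX./OOX
ply 3, X at XO./OX./.OX | (0,2)=+1→XOX/OX./.OX*; (1,2)=-1→XO./OXX/.OX; (2,0)=-1→XO./OX./XOX
ply 4, O at XOX/OX./.OX | (1,2)=-1→XOX/OXO/.OX*; (2,0)=-1→XOX/OX./OOX
ply 5, X at XOX/OXO/.OX | (2,0)=+1→XOX/OXO/XOX*
ply 6: XOX/OXO/XOX is terminal -1 (O); from X../O../.OX depth 7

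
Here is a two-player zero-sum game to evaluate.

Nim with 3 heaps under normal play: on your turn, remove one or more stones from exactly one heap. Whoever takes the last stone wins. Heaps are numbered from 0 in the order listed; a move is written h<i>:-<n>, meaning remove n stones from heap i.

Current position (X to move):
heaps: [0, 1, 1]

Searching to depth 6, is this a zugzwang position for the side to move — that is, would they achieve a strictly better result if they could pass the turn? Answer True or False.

[(0,1,1)] X move#1: h1:-1:-1/(0,0,1)*, h2:-1:-1/(0,1,0)
[(0,0,1)] O move#2: h2:-1:+1/(0,0,0)*
[(0,0,0)] end (terminal -1, X#3); searched (0,1,1) to 6
suppose X passes — search the same position with O to move:
pass> [(0,1,1)] O move#1: h1:-1:-1/(0,0,1)*, h2:-1:-1/(0,1,0)
pass> [(0,0,1)] X move#2: h2:-1:+1/(0,0,0)*
pass> [(0,0,0)] end (terminal -1, O#3); searched (0,1,1) to 6
for X: play -1, pass +1

zugzwang((0,1,1), X) = True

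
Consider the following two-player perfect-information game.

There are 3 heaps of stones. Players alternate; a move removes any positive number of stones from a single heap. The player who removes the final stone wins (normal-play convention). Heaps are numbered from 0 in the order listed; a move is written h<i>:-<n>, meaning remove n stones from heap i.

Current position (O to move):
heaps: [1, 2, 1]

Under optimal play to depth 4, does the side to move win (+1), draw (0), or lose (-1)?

value((1,2,1), O) = +1

p1 O@[(1,2,1)]: h0:-1[(0,2,1)]-1 h1:-1[(1,1,1)]-1 h1:-2[(1,0,1)]+1* h2:-1[(1,2,0)]-1
p2 X@[(1,0,1)]: h0:-1[(0,0,1)]-1* h2:-1[(1,0,0)]-1
p3 O@[(0,0,1)]: h2:-1[(0,0,0)]+1*
p4 X@[(0,0,0)] terminal -1; root [(1,2,1)] d4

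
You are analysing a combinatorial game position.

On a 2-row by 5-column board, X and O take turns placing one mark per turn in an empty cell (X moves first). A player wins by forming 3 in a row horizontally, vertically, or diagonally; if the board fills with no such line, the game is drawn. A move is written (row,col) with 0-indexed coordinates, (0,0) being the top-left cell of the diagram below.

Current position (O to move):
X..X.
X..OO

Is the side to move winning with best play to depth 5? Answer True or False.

O winning at [X..X./X..OO]: True

[X..X./X..OO] O move#1: (0,1):+0/XO.X./X..OO, (0,2):+0/X.OX./X..OO, (0,4):+0/X..XO/X..OO, (1,1):+0/X..X./XO.OO, (1,2):+1/X..X./X.OOO*
[X..X./X.OOO] end (terminal -1, X#2); searched X..X./X..OO to 5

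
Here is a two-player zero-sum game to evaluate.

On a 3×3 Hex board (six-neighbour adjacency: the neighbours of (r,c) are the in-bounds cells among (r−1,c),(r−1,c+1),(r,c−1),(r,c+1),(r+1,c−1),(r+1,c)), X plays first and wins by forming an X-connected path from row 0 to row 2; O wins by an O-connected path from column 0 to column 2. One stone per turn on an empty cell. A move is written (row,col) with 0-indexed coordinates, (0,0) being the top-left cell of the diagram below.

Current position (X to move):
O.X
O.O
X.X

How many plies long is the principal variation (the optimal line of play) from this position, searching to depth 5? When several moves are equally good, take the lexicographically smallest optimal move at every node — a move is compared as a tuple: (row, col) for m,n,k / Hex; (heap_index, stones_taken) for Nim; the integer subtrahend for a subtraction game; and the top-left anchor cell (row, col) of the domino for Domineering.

PV length from [O.X/O.O/X.X]: 1 ply

[O.X/O.O/X.X] X move#1: (0,1):-1/OXX/O.O/X.X, (1,1):+1/O.X/OXO/X.X*, (2,1):-1/O.X/O.O/XXX
[O.X/OXO/X.X] end (terminal -1, O#2); searched O.X/O.O/X.X to 5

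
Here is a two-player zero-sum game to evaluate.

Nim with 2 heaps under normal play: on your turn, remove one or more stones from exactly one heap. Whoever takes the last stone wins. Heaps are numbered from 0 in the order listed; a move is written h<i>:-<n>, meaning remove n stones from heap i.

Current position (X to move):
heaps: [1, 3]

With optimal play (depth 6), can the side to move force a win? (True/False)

X winning at [(1,3)]: True

p1 X@[(1,3)]: h0:-1[(0,3)]-1 h1:-1[(1,2)]-1 h1:-2[(1,1)]+1* h1:-3[(1,0)]-1
p2 O@[(1,1)]: h0:-1[(0,1)]-1* h1:-1[(1,0)]-1
p3 X@[(0,1)]: h1:-1[(0,0)]+1*
p4 O@[(0,0)] terminal -1; root [(1,3)] d6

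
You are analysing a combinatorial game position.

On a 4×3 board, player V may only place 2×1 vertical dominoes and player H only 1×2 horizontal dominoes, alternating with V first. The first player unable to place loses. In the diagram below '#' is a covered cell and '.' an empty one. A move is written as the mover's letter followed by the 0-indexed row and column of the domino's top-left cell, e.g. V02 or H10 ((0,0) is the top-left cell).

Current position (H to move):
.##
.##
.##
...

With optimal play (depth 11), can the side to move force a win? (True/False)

[.##/.##/.##/...] H move#1: H30:-1/.##/.##/.##/##.*, H31:-1/.##/.##/.##/.##
[.##/.##/.##/##.] V move#2: V00:+1/###/###/.##/##.*, V10:+1/.##/###/###/##.
[###/###/.##/##.] end (terminal -1, H#3); searched .##/.##/.##/... to 11

H winning at [.##/.##/.##/...]: False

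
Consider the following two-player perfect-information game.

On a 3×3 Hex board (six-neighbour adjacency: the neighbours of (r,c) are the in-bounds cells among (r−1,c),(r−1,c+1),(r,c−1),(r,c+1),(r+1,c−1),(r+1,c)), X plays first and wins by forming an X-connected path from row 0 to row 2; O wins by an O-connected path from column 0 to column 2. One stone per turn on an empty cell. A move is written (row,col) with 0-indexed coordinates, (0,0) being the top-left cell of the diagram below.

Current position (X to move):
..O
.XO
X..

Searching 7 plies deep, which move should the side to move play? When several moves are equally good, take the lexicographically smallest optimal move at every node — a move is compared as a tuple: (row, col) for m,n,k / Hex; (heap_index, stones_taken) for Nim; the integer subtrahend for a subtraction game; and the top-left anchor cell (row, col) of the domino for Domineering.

p1 X@[..O/.XO/X..]: (0,0)[X.O/.XO/X..]+1* (0,1)[.XO/.XO/X..]+1 (1,0)[..O/XXO/X..]+1 (2,1)[..O/.XO/XX.]-1 (2,2)[..O/.XO/X.X]-1
p2 O@[X.O/.XO/X..]: (0,1)[XOO/.XO/X..]-1* (1,0)[X.O/OXO/X..]-1 (2,1)[X.O/.XO/XO.]-1 (2,2)[X.O/.XO/X.O]-1
p3 X@[XOO/.XO/X..]: (1,0)[XOO/XXO/X..]+1* (2,1)[XOO/.XO/XX.]-1 (2,2)[XOO/.XO/X.X]-1
p4 O@[XOO/XXO/X..] terminal -1; root [..O/.XO/X..] d7

X's best at [..O/.XO/X..]: (0,0)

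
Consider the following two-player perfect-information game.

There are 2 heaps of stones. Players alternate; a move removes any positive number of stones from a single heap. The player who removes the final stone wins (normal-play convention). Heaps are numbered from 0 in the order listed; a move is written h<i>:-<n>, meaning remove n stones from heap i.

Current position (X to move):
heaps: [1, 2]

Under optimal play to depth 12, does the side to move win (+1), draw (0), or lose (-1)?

p1 X@[(1,2)]: h0:-1[(0,2)]-1 h1:-1[(1,1)]+1* h1:-2[(1,0)]-1
p2 O@[(1,1)]: h0:-1[(0,1)]-1* h1:-1[(1,0)]-1
p3 X@[(0,1)]: h1:-1[(0,0)]+1*
p4 O@[(0,0)] terminal -1; root [(1,2)] d12

value((1,2), X) = +1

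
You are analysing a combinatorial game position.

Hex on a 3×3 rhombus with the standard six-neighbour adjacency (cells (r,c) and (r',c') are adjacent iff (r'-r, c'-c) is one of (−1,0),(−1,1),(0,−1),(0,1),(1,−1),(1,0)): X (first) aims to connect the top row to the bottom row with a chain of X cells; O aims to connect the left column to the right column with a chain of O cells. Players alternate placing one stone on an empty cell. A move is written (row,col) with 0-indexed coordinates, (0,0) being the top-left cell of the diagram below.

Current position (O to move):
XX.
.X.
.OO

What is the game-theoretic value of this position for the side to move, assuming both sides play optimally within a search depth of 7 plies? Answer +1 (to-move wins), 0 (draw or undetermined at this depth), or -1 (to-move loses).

value(XX./.X./.OO, O) = +1

p1 O@[XX./.X./.OO]: (0,2)[XXO/.X./.OO]-1 (1,0)[XX./OX./.OO]-1 (1,2)[XX./.XO/.OO]-1 (2,0)[XX./.X./OOO]+1*
p2 X@[XX./.X./OOO] terminal -1; root [XX./.X./.OO] d7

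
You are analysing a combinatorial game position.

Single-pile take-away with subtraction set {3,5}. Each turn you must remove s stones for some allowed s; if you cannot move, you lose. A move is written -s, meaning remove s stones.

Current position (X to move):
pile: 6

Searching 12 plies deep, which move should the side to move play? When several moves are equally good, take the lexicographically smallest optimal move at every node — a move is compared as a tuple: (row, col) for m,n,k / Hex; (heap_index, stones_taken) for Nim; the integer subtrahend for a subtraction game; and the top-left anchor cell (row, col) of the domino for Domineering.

X's best at [6]: -5

[6] X move#1: -3:-1/3, -5:+1/1*
[1] end (terminal -1, O#2); searched 6 to 12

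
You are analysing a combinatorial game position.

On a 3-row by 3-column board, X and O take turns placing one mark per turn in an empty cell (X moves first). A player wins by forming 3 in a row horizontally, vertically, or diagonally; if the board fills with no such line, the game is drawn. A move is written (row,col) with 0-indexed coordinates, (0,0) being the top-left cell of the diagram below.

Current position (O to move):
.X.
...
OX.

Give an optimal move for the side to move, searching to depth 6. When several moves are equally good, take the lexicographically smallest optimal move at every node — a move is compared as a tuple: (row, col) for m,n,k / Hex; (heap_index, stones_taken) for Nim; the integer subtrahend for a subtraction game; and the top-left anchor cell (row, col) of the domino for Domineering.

ply 1, O at .X./.../OX. | (0,0)=-1→OX./.../OX.; (0,2)=-1→.XO/.../OX.; (1,0)=-1→.X./O../OX.; (1,1)=+1→.X./.O./OX.*; (1,2)=-1→.X./..O/OX.; (2,2)=-1→.X./.../OXO
ply 2, X at .X./.O./OX. | (0,0)=-1→XX./.O./OX.*; (0,2)=-1→.XX/.O./OX.; (1,0)=-1→.X./XO./OX.; (1,2)=-1→.X./.OX/OX.; (2,2)=-1→.X./.O./OXX
ply 3, O at XX./.O./OX. | (0,2)=+1→XXO/.O./OX.*; (1,0)=-1→XX./OO./OX.; (1,2)=-1→XX./.OO/OX.; (2,2)=-1→XX./.O./OXO
ply 4: XXO/.O./OX. is terminal -1 (X); from .X./.../OX. depth 6

O's best at [.X./.../OX.]: (1,1)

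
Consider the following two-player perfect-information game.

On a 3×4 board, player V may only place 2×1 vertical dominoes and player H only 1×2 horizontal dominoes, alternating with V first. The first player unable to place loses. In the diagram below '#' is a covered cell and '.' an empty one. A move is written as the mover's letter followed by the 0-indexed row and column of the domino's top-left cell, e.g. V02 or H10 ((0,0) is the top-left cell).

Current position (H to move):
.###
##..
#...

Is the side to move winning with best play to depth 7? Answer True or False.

p1 H@[.###/##../#...]: H12[.###/####/#...]+1* H21[.###/##../###.]-1 H22[.###/##../#.##]+1
p2 V@[.###/####/#...] terminal -1; root [.###/##../#...] d7

H winning at [.###/##../#...]: True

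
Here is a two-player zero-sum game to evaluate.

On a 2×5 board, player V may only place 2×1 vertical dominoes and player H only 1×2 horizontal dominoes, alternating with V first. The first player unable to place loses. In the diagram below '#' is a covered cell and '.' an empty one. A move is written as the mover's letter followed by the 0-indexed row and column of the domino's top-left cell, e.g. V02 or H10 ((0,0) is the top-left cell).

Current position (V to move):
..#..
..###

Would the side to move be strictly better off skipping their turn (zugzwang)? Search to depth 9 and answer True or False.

zugzwang(..#../..###, V) = False

[..#../..###] V move#1: V00:+1/#.#../#.###*, V01:+1/.##../.####
[#.#../#.###] H move#2: H03:-1/#.###/#.###*
[#.###/#.###] V move#3: V01:+1/#####/#####*
[#####/#####] end (terminal -1, H#4); searched ..#../..### to 9
if V skipped the turn, H would face:
~ [..#../..###] H move#1: H00:+1/###../..###*, H03:-1/..###/..###, H10:+1/..#../#####
~ [###../..###] end (terminal -1, V#2); searched ..#../..### to 9
compare (V): move=+1 vs pass=-1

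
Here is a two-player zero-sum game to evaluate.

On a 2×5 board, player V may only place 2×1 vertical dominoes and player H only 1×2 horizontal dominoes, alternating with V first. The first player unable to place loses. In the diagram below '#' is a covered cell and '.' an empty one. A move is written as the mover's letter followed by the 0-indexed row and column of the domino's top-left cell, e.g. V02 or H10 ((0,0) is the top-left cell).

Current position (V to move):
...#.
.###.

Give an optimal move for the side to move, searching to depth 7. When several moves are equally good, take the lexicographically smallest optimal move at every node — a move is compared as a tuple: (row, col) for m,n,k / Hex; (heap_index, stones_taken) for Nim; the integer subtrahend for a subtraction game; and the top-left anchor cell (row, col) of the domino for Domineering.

V's best at [...#./.###.]: V00

p1 V@[...#./.###.]: V00[#..#./####.]+1* V04[...##/.####]-1
p2 H@[#..#./####.]: H01[####./####.]-1*
p3 V@[####./####.]: V04[#####/#####]+1*
p4 H@[#####/#####] terminal -1; root [...#./.###.] d7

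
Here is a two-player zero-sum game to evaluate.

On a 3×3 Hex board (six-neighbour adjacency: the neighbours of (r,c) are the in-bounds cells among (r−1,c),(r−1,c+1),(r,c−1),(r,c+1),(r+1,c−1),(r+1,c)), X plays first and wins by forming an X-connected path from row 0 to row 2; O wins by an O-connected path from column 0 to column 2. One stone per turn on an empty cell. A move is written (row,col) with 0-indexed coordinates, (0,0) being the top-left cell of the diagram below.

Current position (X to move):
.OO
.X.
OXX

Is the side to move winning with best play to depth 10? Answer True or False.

p1 X@[.OO/.X./OXX]: (0,0)[XOO/.X./OXX]-1* (1,0)[.OO/XX./OXX]-1 (1,2)[.OO/.XX/OXX]-1
p2 O@[XOO/.X./OXX]: (1,0)[XOO/OX./OXX]+1* (1,2)[XOO/.XO/OXX]-1
p3 X@[XOO/OX./OXX] terminal -1; root [.OO/.X./OXX] d10

X winning at [.OO/.X./OXX]: False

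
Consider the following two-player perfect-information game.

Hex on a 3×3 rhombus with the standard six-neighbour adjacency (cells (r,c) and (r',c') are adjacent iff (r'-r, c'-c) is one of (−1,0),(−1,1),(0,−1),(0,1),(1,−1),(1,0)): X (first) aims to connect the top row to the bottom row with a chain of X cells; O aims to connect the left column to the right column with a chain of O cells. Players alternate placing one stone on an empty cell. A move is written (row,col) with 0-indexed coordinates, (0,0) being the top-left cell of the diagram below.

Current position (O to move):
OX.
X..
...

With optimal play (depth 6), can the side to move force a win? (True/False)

[OX./X../...] O move#1: (0,2):-1/OXO/X../...*, (1,1):-1/OX./XO./..., (1,2):-1/OX./X.O/..., (2,0):-1/OX./X../O.., (2,1):-1/OX./X../.O., (2,2):-1/OX./X../..O
[OXO/X../...] X move#2: (1,1):+1/OXO/XX./...*, (1,2):+1/OXO/X.X/..., (2,0):+1/OXO/X../X.., (2,1):+1/OXO/X../.X., (2,2):+1/OXO/X../..X
[OXO/XX./...] O move#3: (1,2):-1/OXO/XXO/...*, (2,0):-1/OXO/XX./O.., (2,1):-1/OXO/XX./.O., (2,2):-1/OXO/XX./..O
[OXO/XXO/...] X move#4: (2,0):+1/OXO/XXO/X..*, (2,1):+1/OXO/XXO/.X., (2,2):+1/OXO/XXO/..X
[OXO/XXO/X..] end (terminal -1, O#5); searched OX./X../... to 6

O winning at [OX./X../...]: False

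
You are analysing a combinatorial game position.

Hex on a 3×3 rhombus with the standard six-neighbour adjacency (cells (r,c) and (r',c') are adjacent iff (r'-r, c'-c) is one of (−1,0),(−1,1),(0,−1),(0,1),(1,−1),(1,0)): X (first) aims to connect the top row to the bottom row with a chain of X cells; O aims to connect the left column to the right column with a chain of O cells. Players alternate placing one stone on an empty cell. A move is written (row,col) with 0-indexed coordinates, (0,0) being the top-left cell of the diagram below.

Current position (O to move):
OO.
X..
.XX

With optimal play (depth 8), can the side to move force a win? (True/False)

p1 O@[OO./X../.XX]: (0,2)[OOO/X../.XX]+1* (1,1)[OO./XO./.XX]+1 (1,2)[OO./X.O/.XX]+1 (2,0)[OO./X../OXX]-1
p2 X@[OOO/X../.XX] terminal -1; root [OO./X../.XX] d8

O winning at [OO./X../.XX]: True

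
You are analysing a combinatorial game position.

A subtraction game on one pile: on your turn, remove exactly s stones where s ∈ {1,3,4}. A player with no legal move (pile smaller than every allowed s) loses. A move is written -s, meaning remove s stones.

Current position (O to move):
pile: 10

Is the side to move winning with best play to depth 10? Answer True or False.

[10] O move#1: -1:+1/9*, -3:+1/7, -4:-1/6
[9] X move#2: -1:-1/8*, -3:-1/6, -4:-1/5
[8] O move#3: -1:+1/7*, -3:-1/5, -4:-1/4
[7] X move#4: -1:-1/6*, -3:-1/4, -4:-1/3
[6] O move#5: -1:-1/5, -3:-1/3, -4:+1/2*
[2] X move#6: -1:-1/1*
[1] O move#7: -1:+1/0*
[0] end (terminal -1, X#8); searched 10 to 10

O winning at [10]: True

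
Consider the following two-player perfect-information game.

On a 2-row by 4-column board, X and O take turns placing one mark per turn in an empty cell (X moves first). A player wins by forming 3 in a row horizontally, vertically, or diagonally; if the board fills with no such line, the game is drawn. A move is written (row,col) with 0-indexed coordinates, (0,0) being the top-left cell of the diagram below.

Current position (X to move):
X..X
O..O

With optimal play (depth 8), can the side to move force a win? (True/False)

ply 1, X at X..X/O..O | (0,1)=+0→XX.X/O..O*; (0,2)=+0→X.XX/O..O; (1,1)=+0→X..X/OX.O; (1,2)=+0→X..X/O.XO
ply 2, O at XX.X/O..O | (0,2)=+0→XXOX/O..O*; (1,1)=-1→XX.X/OO.O; (1,2)=-1→XX.X/O.OO
ply 3, X at XXOX/O..O | (1,1)=+0→XXOX/OX.O*; (1,2)=+0→XXOX/O.XO
ply 4, O at XXOX/OX.O | (1,2)=+0→XXOX/OXOO*
ply 5: XXOX/OXOO is terminal +0 (X); from X..X/O..O depth 8

X winning at [X..X/O..O]: False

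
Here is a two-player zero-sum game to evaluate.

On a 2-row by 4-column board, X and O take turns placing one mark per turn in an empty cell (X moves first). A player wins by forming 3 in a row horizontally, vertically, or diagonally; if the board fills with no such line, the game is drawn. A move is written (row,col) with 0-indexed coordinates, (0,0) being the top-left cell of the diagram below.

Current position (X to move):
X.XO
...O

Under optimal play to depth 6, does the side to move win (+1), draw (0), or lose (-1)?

value(X.XO/...O, X) = +1

ply 1, X at X.XO/...O | (0,1)=+1→XXXO/...O*; (1,0)=+0→X.XO/X..O; (1,1)=+0→X.XO/.X.O; (1,2)=+0→X.XO/..XO
ply 2: XXXO/...O is terminal -1 (O); from X.XO/...O depth 6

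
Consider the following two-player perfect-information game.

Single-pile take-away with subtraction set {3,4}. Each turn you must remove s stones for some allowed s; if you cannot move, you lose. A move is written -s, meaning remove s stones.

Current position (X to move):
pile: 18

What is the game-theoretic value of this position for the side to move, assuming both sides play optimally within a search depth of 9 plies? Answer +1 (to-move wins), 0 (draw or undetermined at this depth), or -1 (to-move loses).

ply 1, X at 18 | -3=+1→15*; -4=+1→14
ply 2, O at 15 | -3=-1→12*; -4=-1→11
ply 3, X at 12 | -3=+1→9*; -4=+1→8
ply 4, O at 9 | -3=-1→6*; -4=-1→5
ply 5, X at 6 | -3=-1→3; -4=+1→2*
ply 6: 2 is terminal -1 (O); from 18 depth 9

value(18, X) = +1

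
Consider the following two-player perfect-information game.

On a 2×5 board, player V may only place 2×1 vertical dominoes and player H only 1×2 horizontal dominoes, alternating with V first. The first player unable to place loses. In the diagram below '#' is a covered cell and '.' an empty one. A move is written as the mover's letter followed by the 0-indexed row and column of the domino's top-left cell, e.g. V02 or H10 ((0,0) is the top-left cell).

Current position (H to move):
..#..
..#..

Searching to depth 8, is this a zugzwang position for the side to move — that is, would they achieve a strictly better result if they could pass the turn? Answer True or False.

ply 1, H at ..#../..#.. | H00=-1→###../..#..*; H03=-1→..###/..#..; H10=-1→..#../###..; H13=-1→..#../..###
ply 2, V at ###../..#.. | V03=+1→####./..##.*; V04=+1→###.#/..#.#
ply 3, H at ####./..##. | H10=-1→####./####.*
ply 4, V at ####./####. | V04=+1→#####/#####*
ply 5: #####/##### is terminal -1 (H); from ..#../..#.. depth 8
suppose H passes — search the same position with V to move:
pass> ply 1, V at ..#../..#.. | V00=-1→#.#../#.#..*; V01=-1→.##../.##..; V03=-1→..##./..##.; V04=-1→..#.#/..#.#
pass> ply 2, H at #.#../#.#.. | H03=+1→#.###/#.#..*; H13=+1→#.#../#.###
pass> ply 3, V at #.###/#.#.. | V01=-1→#####/###..*
pass> ply 4, H at #####/###.. | H13=+1→#####/#####*
pass> ply 5: #####/##### is terminal -1 (V); from ..#../..#.. depth 8
for H: play -1, pass +1

zugzwang(..#../..#.., H) = True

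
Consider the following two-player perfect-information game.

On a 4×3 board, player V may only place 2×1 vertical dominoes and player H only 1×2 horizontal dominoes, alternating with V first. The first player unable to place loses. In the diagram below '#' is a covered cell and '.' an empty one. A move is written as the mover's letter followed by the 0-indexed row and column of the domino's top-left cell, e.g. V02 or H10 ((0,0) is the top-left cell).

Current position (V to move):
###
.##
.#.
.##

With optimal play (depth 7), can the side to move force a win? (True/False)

p1 V@[###/.##/.#./.##]: V10[###/###/##./.##]+1* V20[###/.##/##./###]+1
p2 H@[###/###/##./.##] terminal -1; root [###/.##/.#./.##] d7

V winning at [###/.##/.#./.##]: True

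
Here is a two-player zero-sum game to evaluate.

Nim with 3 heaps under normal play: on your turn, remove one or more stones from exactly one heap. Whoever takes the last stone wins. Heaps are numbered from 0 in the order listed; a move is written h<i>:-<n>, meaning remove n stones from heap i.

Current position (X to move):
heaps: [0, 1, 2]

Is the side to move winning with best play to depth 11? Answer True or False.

[(0,1,2)] X move#1: h1:-1:-1/(0,0,2), h2:-1:+1/(0,1,1)*, h2:-2:-1/(0,1,0)
[(0,1,1)] O move#2: h1:-1:-1/(0,0,1)*, h2:-1:-1/(0,1,0)
[(0,0,1)] X move#3: h2:-1:+1/(0,0,0)*
[(0,0,0)] end (terminal -1, O#4); searched (0,1,2) to 11

X winning at [(0,1,2)]: True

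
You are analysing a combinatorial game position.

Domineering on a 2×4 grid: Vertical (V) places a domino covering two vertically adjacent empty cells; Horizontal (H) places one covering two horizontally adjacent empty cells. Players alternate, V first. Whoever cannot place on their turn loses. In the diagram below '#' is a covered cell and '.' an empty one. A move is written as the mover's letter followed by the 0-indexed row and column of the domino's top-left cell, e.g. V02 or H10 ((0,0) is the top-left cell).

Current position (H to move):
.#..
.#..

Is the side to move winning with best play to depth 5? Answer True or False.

H winning at [.#../.#..]: True

p1 H@[.#../.#..]: H02[.###/.#..]+1* H12[.#../.###]+1
p2 V@[.###/.#..]: V00[####/##..]-1*
p3 H@[####/##..]: H12[####/####]+1*
p4 V@[####/####] terminal -1; root [.#../.#..] d5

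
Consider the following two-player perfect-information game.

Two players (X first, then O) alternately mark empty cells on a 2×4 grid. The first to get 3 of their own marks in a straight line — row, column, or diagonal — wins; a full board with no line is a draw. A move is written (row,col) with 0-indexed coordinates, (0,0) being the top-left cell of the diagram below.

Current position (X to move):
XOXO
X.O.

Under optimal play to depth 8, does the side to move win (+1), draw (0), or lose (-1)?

ply 1, X at XOXO/X.O. | (1,1)=+0→XOXO/XXO.*; (1,3)=+0→XOXO/X.OX
ply 2, O at XOXO/XXO. | (1,3)=+0→XOXO/XXOO*
ply 3: XOXO/XXOO is terminal +0 (X); from XOXO/X.O. depth 8

value(XOXO/X.O., X) = 0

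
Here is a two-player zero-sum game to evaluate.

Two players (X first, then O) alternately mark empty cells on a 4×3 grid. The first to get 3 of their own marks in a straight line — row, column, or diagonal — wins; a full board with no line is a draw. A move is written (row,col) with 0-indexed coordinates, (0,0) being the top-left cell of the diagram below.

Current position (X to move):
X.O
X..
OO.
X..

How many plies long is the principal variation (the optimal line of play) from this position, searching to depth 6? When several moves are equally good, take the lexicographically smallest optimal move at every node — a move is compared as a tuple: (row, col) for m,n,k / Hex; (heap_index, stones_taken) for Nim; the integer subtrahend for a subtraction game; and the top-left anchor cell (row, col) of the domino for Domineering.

p1 X@[X.O/X../OO./X..]: (0,1)[XXO/X../OO./X..]-1* (1,1)[X.O/XX./OO./X..]-1 (1,2)[X.O/X.X/OO./X..]-1 (2,2)[X.O/X../OOX/X..]-1 (3,1)[X.O/X../OO./XX.]-1 (3,2)[X.O/X../OO./X.X]-1
p2 O@[XXO/X../OO./X..]: (1,1)[XXO/XO./OO./X..]+1* (1,2)[XXO/X.O/OO./X..]+1 (2,2)[XXO/X../OOO/X..]+1 (3,1)[XXO/X../OO./XO.]+1 (3,2)[XXO/X../OO./X.O]+1
p3 X@[XXO/XO./OO./X..] terminal -1; root [X.O/X../OO./X..] d6

PV length from [X.O/X../OO./X..]: 2 plies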